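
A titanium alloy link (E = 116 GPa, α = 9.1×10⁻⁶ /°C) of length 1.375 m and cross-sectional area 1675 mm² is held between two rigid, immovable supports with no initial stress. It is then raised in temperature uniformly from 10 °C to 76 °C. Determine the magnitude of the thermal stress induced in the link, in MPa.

Because both ends are immovable the net strain is zero, and the suppressed thermal strain is αΔT = 9.1×10⁻⁶ × 66 = 600.6×10⁻⁶.
Hence σ = E·αΔT = 116×10³ × 600.6×10⁻⁶ = 69.67 MPa, compressive.

σ ≈ 69.7 MPa (compressive)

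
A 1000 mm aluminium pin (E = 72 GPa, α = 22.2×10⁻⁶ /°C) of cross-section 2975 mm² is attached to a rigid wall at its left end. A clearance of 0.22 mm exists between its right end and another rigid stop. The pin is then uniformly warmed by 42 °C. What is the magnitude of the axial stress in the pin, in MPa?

σ ≈ 51.3 MPa (compressive)

Free thermal elongation = αΔT L = 22.2×10⁻⁶ × 42 × 1000 = 0.9324 mm.
After closing the 0.22 mm clearance, 0.9324 − 0.22 = 0.7124 mm of expansion remains to be suppressed by the wall.
That suppressed elongation corresponds to σ = E·Δ/L = 72×10³ × 0.7124/1000 = 51.29 MPa.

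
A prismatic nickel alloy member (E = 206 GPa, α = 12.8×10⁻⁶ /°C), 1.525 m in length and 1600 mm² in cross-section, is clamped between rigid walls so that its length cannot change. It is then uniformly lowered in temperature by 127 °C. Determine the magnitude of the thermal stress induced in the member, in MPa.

σ ≈ 335 MPa (tensile)

With length fixed, the mechanical strain must cancel the thermal strain αΔT = 12.8×10⁻⁶ × 127 = 1625.6×10⁻⁶.
The stress required to suppress this strain is σ = Eε = 206×10³ × 1625.6×10⁻⁶ = 334.9 MPa, tensile since the member is trying to contract.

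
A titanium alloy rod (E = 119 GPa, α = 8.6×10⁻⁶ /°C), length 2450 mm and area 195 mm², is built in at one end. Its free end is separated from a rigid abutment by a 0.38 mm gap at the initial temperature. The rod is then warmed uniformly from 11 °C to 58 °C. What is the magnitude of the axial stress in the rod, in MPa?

σ ≈ 29.6 MPa (compressive)

Free thermal elongation = αΔT L = 8.6×10⁻⁶ × 47 × 2450 = 0.9903 mm.
This exceeds the 0.38 mm gap, so the wall pushes back. The portion of expansion that must be recovered elastically is δ_free − gap = 0.9903 − 0.38 = 0.6103 mm.
So σ = E(δ_free − g)/L = 119×10³ × 0.6103/2450 = 29.64 MPa.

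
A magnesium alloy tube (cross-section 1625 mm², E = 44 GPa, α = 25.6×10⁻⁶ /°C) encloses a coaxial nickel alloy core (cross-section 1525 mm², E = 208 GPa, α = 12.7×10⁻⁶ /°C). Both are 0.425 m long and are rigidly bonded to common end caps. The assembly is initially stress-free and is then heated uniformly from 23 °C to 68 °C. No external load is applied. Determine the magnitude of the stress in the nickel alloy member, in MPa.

σ ≈ 22.2 MPa (tensile)

Equilibrium of a rigid end plate with no external load gives equal and opposite internal forces ±P in the two members. Since α_{magnesium alloy} > α_{nickel alloy}, heating drives the magnesium alloy into compression and the nickel alloy into tension.
Compatibility of the two members (thermal + elastic change equal): (α₁ − α₂)ΔT = P·[1/(A₁E₁) + 1/(A₂E₂)].
|α₁ − α₂|·ΔT = 12.9×10⁻⁶ × 45 = 0.0005805.
1/(A₁E₁) + 1/(A₂E₂) = 1/(1625×44×10³) + 1/(1525×208×10³) = 1.714×10⁻⁸ N⁻¹.
So P = 0.0005805 / 1.714×10⁻⁸ = 33.87 kN.
σ_{nickel alloy} = P/A₂ = 33870/1525 = 22.21 MPa, tensile.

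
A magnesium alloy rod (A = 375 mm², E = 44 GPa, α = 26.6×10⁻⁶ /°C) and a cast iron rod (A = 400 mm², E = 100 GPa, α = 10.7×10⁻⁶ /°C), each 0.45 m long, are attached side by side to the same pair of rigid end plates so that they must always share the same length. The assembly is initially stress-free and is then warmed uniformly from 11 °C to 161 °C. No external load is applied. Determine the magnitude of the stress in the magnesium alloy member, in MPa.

σ ≈ 74.3 MPa (compressive)

Both members must finish at the same length. With the larger α, the magnesium alloy tends to over-expand; the plates restrain it, putting the magnesium alloy in compression and the cast iron in tension. With no external load the two internal forces are equal and opposite, magnitude P.
Setting the final lengths equal and cancelling L: (α₁ − α₂)ΔT = P/(A₁E₁) + P/(A₂E₂).
|α₁ − α₂|·ΔT = 15.9×10⁻⁶ × 150 = 0.002385.
1/(A₁E₁) + 1/(A₂E₂) = 1/(375×44×10³) + 1/(400×100×10³) = 8.561×10⁻⁸ N⁻¹.
P = 0.002385 / 8.561×10⁻⁸ = 27860 N = 27.86 kN.
σ_{magnesium alloy} = P/A₁ = 27860/375 = 74.29 MPa, compressive.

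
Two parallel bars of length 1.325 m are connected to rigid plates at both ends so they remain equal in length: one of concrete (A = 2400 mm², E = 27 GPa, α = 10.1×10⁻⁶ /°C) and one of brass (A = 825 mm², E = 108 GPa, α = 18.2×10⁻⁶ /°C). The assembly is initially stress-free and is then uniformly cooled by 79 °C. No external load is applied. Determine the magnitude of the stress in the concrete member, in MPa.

σ ≈ 10 MPa (compressive)

Equilibrium of a rigid end plate with no external load gives equal and opposite internal forces ±P in the two members. Since α_{brass} > α_{concrete}, cooling drives the brass into tension and the concrete into compression.
Compatibility of the two members (thermal + elastic change equal): (α₁ − α₂)ΔT = P·[1/(A₁E₁) + 1/(A₂E₂)].
|α₁ − α₂|·ΔT = 8.1×10⁻⁶ × 79 = 0.0006399.
1/(A₁E₁) + 1/(A₂E₂) = 1/(2400×27×10³) + 1/(825×108×10³) = 2.666×10⁻⁸ N⁻¹.
So P = 0.0006399 / 2.666×10⁻⁸ = 24.01 kN.
σ_{concrete} = P/A₁ = 24010/2400 = 10 MPa, compressive.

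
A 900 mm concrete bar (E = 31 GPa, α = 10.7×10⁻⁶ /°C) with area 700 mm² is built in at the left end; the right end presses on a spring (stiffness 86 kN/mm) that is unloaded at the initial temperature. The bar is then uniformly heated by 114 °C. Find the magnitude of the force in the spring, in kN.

If the spring were absent the bar would lengthen by αΔT L = 10.7×10⁻⁶ × 114 × 900 = 1.098 mm.
With a force P in the spring, the elastic change of the bar is PL/(AE) and that of the spring is P/k; compatibility requires their sum to equal δ_free.
P [ L/(AE) + 1/k ] = δ_free → P [ 900/(700×31×10³) + 1/(86×10³) ] = 1.098.
P = 1.098 / 5.31×10⁻⁵ = 20670 N.

P ≈ 20.7 kN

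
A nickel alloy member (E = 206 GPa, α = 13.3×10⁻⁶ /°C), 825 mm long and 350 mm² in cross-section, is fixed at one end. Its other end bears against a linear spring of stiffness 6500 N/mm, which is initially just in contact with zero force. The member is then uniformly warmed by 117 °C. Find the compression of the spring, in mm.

The unrestrained thermal change is αΔT L = 13.3×10⁻⁶ × 117 × 825 = 1.284 mm.
Let P be the compressive force at the spring. The member shortens elastically by PL/(AE) and the spring compresses by P/k; together these equal δ_free.
P [ L/(AE) + 1/k ] = δ_free → P [ 825/(350×206×10³) + 1/(6500) ] = 1.284.
P = 1.284 / 0.0001653 = 7767 N.
Spring compression = P/k = 7767/(6500) = 1.195 mm.

δ ≈ 1.19 mm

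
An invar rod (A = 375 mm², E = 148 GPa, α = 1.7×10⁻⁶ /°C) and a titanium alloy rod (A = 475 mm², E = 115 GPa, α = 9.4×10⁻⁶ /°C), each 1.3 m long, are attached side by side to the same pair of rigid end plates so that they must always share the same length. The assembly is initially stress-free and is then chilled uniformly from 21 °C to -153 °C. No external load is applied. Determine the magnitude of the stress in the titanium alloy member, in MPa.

Both members must finish at the same length. With the larger α, the titanium alloy tends to over-contract; the plates restrain it, putting the titanium alloy in tension and the invar in compression. With no external load the two internal forces are equal and opposite, magnitude P.
Setting the final lengths equal and cancelling L: (α₁ − α₂)ΔT = P/(A₁E₁) + P/(A₂E₂).
|α₁ − α₂|·ΔT = 7.7×10⁻⁶ × 174 = 0.00134.
1/(A₁E₁) + 1/(A₂E₂) = 1/(375×148×10³) + 1/(475×115×10³) = 3.632×10⁻⁸ N⁻¹.
P = 0.00134 / 3.632×10⁻⁸ = 36880 N = 36.88 kN.
σ_{titanium alloy} = P/A₂ = 36880/475 = 77.65 MPa, tensile.

σ ≈ 77.7 MPa (tensile)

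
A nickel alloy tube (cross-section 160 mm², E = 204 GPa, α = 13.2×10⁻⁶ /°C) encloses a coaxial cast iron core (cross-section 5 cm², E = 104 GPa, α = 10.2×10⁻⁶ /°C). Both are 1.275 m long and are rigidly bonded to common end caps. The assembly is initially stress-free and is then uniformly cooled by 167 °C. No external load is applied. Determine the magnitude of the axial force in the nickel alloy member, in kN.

The nickel alloy has the larger α, so on cooling it would change length more than the cast iron if both were free. The rigid plates force a common final length, so the nickel alloy is put into tension and the cast iron into compression, with equal and opposite forces P (no external load).
Setting the final lengths equal and cancelling L: (α₁ − α₂)ΔT = P/(A₁E₁) + P/(A₂E₂).
|α₁ − α₂|·ΔT = 3×10⁻⁶ × 167 = 0.000501.
1/(A₁E₁) + 1/(A₂E₂) = 1/(160×204×10³) + 1/(500×104×10³) = 4.987×10⁻⁸ N⁻¹.
So P = 0.000501 / 4.987×10⁻⁸ = 10.05 kN.

P ≈ 10 kN (tensile in the nickel alloy)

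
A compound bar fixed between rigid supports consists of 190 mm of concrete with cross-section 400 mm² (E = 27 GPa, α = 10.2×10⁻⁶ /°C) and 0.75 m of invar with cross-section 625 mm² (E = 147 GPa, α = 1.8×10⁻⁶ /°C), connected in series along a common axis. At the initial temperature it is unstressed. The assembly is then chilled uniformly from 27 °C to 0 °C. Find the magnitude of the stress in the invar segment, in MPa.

If the supports were absent, the total length change would be Σ αᵢΔT Lᵢ = 10.2×10⁻⁶×27×190 + 1.8×10⁻⁶×27×750 = 0.08878 mm.
The walls prevent any net length change, so an axial force P (same in every segment) develops. Compatibility: P · Σ Lᵢ/(AᵢEᵢ) = δ_free.
The series flexibility is Σ Lᵢ/(AᵢEᵢ) = 190/(400×27×10³) + 750/(625×147×10³) = 2.576×10⁻⁵ mm/N.
P = 0.08878 / 2.576×10⁻⁵ = 3447 N = 3.447 kN, tensile.
σ_{invar} = P / A = 3447 / 625 = 5.515 MPa.

σ ≈ 5.51 MPa (tensile)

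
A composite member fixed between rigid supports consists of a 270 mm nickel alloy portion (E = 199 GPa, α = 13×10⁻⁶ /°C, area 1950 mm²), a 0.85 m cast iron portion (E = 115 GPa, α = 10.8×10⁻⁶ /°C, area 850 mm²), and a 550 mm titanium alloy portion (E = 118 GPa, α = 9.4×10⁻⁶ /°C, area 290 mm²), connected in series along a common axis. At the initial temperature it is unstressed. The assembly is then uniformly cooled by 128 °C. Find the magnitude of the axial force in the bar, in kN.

P ≈ 89.8 kN (tensile)

With the walls removed the bar would change length by δ_free = Σ αᵢΔT Lᵢ = 13×10⁻⁶×128×270 + 10.8×10⁻⁶×128×850 + 9.4×10⁻⁶×128×550 = 2.286 mm.
The rigid supports impose zero overall length change; the single axial force P common to all segments must satisfy P Σ Lᵢ/(AᵢEᵢ) = δ_free.
The series flexibility is Σ Lᵢ/(AᵢEᵢ) = 270/(1950×199×10³) + 850/(850×115×10³) + 550/(290×118×10³) = 2.546×10⁻⁵ mm/N.
Hence P = δ_free / Σ(L/AE) = 2.286/2.546×10⁻⁵ = 89.78 kN (tensile).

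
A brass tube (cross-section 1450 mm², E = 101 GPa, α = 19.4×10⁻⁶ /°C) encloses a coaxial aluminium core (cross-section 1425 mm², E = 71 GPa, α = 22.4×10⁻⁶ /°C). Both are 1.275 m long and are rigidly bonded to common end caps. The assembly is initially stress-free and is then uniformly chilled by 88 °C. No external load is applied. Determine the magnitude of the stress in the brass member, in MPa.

σ ≈ 10.9 MPa (compressive)

Equilibrium of a rigid end plate with no external load gives equal and opposite internal forces ±P in the two members. Since α_{aluminium} > α_{brass}, cooling drives the aluminium into tension and the brass into compression.
Setting the final lengths equal and cancelling L: (α₁ − α₂)ΔT = P/(A₁E₁) + P/(A₂E₂).
|α₁ − α₂|·ΔT = 3×10⁻⁶ × 88 = 0.000264.
1/(A₁E₁) + 1/(A₂E₂) = 1/(1450×101×10³) + 1/(1425×71×10³) = 1.671×10⁻⁸ N⁻¹.
P = 0.000264 / 1.671×10⁻⁸ = 15800 N = 15.8 kN.
σ_{brass} = P/A₁ = 15800/1450 = 10.89 MPa, compressive.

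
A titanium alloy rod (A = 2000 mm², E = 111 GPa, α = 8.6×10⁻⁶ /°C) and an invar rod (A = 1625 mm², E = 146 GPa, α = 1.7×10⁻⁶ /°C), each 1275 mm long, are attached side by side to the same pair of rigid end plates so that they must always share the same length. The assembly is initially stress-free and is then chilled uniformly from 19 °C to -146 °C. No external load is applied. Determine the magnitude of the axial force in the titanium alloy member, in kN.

P ≈ 131 kN (tensile in the titanium alloy)

Equilibrium of a rigid end plate with no external load gives equal and opposite internal forces ±P in the two members. Since α_{titanium alloy} > α_{invar}, cooling drives the titanium alloy into tension and the invar into compression.
Setting the final lengths equal and cancelling L: (α₁ − α₂)ΔT = P/(A₁E₁) + P/(A₂E₂).
|α₁ − α₂|·ΔT = 6.9×10⁻⁶ × 165 = 0.001138.
1/(A₁E₁) + 1/(A₂E₂) = 1/(2000×111×10³) + 1/(1625×146×10³) = 8.719×10⁻⁹ N⁻¹.
P = 0.001138 / 8.719×10⁻⁹ = 130600 N = 130.6 kN.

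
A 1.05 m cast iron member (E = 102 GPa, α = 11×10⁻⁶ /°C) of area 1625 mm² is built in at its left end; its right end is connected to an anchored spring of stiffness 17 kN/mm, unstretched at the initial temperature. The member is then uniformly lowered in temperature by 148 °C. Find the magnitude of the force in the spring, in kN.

If the spring were absent the member would shorten by αΔT L = 11×10⁻⁶ × 148 × 1050 = 1.709 mm.
Let P be the tensile force in the spring. The member extends elastically by PL/(AE) and the spring stretches by P/k; together these equal δ_free.
So P = δ_free / [L/(AE) + 1/k] = 1.709 / [ 1050/(1625×102×10³) + 1/(17×10³) ].
P = 1.709 / 6.516×10⁻⁵ = 26230 N.

P ≈ 26.2 kN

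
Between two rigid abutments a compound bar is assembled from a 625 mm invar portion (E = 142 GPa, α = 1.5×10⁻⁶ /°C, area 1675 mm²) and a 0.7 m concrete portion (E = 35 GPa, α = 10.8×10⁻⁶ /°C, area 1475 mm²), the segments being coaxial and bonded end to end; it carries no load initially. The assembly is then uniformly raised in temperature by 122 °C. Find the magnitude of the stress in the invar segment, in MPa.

σ ≈ 38.2 MPa (compressive)

With the walls removed the bar would change length by δ_free = Σ αᵢΔT Lᵢ = 1.5×10⁻⁶×122×625 + 10.8×10⁻⁶×122×700 = 1.037 mm.
The rigid supports impose zero overall length change; the single axial force P common to all segments must satisfy P Σ Lᵢ/(AᵢEᵢ) = δ_free.
The series flexibility is Σ Lᵢ/(AᵢEᵢ) = 625/(1675×142×10³) + 700/(1475×35×10³) = 1.619×10⁻⁵ mm/N.
So P = 1.037 / 1.619×10⁻⁵ = 64.04 kN, compressive.
σ_{invar} = P / A = 64040 / 1675 = 38.24 MPa.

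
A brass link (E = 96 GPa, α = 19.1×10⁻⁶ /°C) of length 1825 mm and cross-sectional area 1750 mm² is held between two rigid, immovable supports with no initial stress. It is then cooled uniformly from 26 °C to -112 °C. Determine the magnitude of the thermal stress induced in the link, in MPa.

σ ≈ 253 MPa (tensile)

The supports are rigid, so the total axial strain is zero. The restrained thermal strain is ε = αΔT = 19.1×10⁻⁶ × 138 = 2635.8×10⁻⁶.
σ = EαΔT = 96×10³ × 19.1×10⁻⁶ × 138 = 253 MPa (tensile; the link is trying to contract).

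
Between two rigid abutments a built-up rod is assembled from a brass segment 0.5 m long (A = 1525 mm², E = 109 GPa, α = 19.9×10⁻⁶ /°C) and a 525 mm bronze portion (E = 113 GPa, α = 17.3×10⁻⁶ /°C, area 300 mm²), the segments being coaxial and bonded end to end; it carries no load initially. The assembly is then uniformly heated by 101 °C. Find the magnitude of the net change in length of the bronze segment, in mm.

|ΔL| ≈ 0.692 mm

With the walls removed the bar would change length by δ_free = Σ αᵢΔT Lᵢ = 19.9×10⁻⁶×101×500 + 17.3×10⁻⁶×101×525 = 1.922 mm.
The rigid supports impose zero overall length change; the single axial force P common to all segments must satisfy P Σ Lᵢ/(AᵢEᵢ) = δ_free.
The series flexibility is Σ Lᵢ/(AᵢEᵢ) = 500/(1525×109×10³) + 525/(300×113×10³) = 1.849×10⁻⁵ mm/N.
Hence P = δ_free / Σ(L/AE) = 1.922/1.849×10⁻⁵ = 103.9 kN (compressive).
For the bronze segment, free thermal change = 17.3×10⁻⁶×101×525 = 0.9173 mm and elastic change from P = 103900×525/(300×113×10³) = 1.61 mm; these oppose, so the net change is 0.692 mm (segment shortens).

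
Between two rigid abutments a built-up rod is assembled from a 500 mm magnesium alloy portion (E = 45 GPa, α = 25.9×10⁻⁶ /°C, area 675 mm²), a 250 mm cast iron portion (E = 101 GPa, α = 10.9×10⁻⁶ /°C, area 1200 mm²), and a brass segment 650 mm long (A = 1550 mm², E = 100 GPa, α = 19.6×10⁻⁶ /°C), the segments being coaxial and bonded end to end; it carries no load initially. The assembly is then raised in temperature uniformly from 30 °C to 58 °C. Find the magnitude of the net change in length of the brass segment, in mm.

With the walls removed the bar would change length by δ_free = Σ αᵢΔT Lᵢ = 25.9×10⁻⁶×28×500 + 10.9×10⁻⁶×28×250 + 19.6×10⁻⁶×28×650 = 0.7956 mm.
Since the ends are fixed, an axial force P builds up, equal in every segment, with P · Σ Lᵢ/(AᵢEᵢ) = δ_free.
The series flexibility is Σ Lᵢ/(AᵢEᵢ) = 500/(675×45×10³) + 250/(1200×101×10³) + 650/(1550×100×10³) = 2.272×10⁻⁵ mm/N.
P = 0.7956 / 2.272×10⁻⁵ = 35020 N = 35.02 kN, compressive.
For the brass segment, free thermal change = 19.6×10⁻⁶×28×650 = 0.3567 mm and elastic change from P = 35020×650/(1550×100×10³) = 0.1469 mm; these oppose, so the net change is 0.21 mm (segment lengthens).

|ΔL| ≈ 0.21 mm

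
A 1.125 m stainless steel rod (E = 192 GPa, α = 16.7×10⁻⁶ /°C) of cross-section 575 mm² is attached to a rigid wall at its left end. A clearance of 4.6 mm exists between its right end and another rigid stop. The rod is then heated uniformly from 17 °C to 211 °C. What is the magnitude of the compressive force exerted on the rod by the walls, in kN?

Free thermal elongation = αΔT L = 16.7×10⁻⁶ × 194 × 1125 = 3.645 mm.
Since δ_free = 3.64 mm is less than the 4.6 mm gap, the rod never touches the wall. No axial force develops.

P ≈ 0 kN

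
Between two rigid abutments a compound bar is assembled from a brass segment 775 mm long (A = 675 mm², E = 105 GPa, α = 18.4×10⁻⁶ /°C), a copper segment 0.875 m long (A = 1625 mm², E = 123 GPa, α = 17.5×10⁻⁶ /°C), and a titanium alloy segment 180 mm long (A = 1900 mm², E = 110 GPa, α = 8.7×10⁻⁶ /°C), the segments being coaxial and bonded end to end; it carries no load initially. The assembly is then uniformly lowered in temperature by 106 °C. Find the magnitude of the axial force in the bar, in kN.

P ≈ 204 kN (tensile)

With the walls removed the bar would change length by δ_free = Σ αᵢΔT Lᵢ = 18.4×10⁻⁶×106×775 + 17.5×10⁻⁶×106×875 + 8.7×10⁻⁶×106×180 = 3.301 mm.
Since the ends are fixed, an axial force P builds up, equal in every segment, with P · Σ Lᵢ/(AᵢEᵢ) = δ_free.
Σ Lᵢ/(AᵢEᵢ) = 775/(675×105×10³) + 875/(1625×123×10³) + 180/(1900×110×10³) = 1.617×10⁻⁵ mm/N.
P = 3.301 / 1.617×10⁻⁵ = 204100 N = 204.1 kN, tensile.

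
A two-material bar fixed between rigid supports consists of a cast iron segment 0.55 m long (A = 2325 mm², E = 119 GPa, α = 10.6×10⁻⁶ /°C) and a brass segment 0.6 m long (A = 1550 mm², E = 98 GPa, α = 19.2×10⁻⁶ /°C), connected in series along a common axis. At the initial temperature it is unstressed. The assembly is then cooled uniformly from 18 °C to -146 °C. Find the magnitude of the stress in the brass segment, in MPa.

Free thermal contraction of the whole bar: Σ αᵢΔT Lᵢ = 10.6×10⁻⁶×164×550 + 19.2×10⁻⁶×164×600 = 2.845 mm.
Since the ends are fixed, an axial force P builds up, equal in every segment, with P · Σ Lᵢ/(AᵢEᵢ) = δ_free.
The series flexibility is Σ Lᵢ/(AᵢEᵢ) = 550/(2325×119×10³) + 600/(1550×98×10³) = 5.938×10⁻⁶ mm/N.
So P = 2.845 / 5.938×10⁻⁶ = 479.2 kN, tensile.
σ_{brass} = P / A = 479200 / 1550 = 309.2 MPa.

σ ≈ 309 MPa (tensile)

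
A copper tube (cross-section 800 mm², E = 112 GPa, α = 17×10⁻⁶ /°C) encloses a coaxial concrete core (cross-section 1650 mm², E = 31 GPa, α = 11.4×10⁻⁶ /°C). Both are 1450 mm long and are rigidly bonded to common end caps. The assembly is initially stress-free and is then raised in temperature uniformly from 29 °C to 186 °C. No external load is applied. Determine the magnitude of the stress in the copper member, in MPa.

σ ≈ 35.8 MPa (compressive)

Equilibrium of a rigid end plate with no external load gives equal and opposite internal forces ±P in the two members. Since α_{copper} > α_{concrete}, heating drives the copper into compression and the concrete into tension.
Compatibility of the two members (thermal + elastic change equal): (α₁ − α₂)ΔT = P·[1/(A₁E₁) + 1/(A₂E₂)].
|α₁ − α₂|·ΔT = 5.6×10⁻⁶ × 157 = 0.0008792.
1/(A₁E₁) + 1/(A₂E₂) = 1/(800×112×10³) + 1/(1650×31×10³) = 3.071×10⁻⁸ N⁻¹.
P = 0.0008792 / 3.071×10⁻⁸ = 28630 N = 28.63 kN.
σ_{copper} = P/A₁ = 28630/800 = 35.79 MPa, compressive.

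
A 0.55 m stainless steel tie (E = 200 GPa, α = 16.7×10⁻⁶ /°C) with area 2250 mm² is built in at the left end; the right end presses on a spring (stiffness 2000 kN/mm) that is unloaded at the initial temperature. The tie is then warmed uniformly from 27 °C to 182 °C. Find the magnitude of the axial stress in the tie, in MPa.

The unrestrained thermal change is αΔT L = 16.7×10⁻⁶ × 155 × 550 = 1.424 mm.
With a force P in the spring, the elastic change of the tie is PL/(AE) and that of the spring is P/k; compatibility requires their sum to equal δ_free.
So P = δ_free / [L/(AE) + 1/k] = 1.424 / [ 550/(2250×200×10³) + 1/(2000×10³) ].
P = 1.424 / 1.722×10⁻⁶ = 826600 N.
σ = P/A = 826600/2250 = 367.4 MPa.

σ ≈ 367 MPa (compressive)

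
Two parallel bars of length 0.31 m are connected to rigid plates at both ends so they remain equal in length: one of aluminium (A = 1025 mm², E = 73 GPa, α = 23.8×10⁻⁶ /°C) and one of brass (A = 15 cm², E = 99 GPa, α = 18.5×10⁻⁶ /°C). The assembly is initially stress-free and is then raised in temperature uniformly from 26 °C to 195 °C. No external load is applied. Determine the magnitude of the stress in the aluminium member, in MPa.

Both members must finish at the same length. With the larger α, the aluminium tends to over-expand; the plates restrain it, putting the aluminium in compression and the brass in tension. With no external load the two internal forces are equal and opposite, magnitude P.
Equating the net (thermal + elastic) strains gives |α₁ − α₂|·ΔT = P·[1/(A₁E₁) + 1/(A₂E₂)].
|α₁ − α₂|·ΔT = 5.3×10⁻⁶ × 169 = 0.0008957.
1/(A₁E₁) + 1/(A₂E₂) = 1/(1025×73×10³) + 1/(1500×99×10³) = 2.01×10⁻⁸ N⁻¹.
P = 0.0008957 / 2.01×10⁻⁸ = 44570 N = 44.57 kN.
σ_{aluminium} = P/A₁ = 44570/1025 = 43.48 MPa, compressive.

σ ≈ 43.5 MPa (compressive)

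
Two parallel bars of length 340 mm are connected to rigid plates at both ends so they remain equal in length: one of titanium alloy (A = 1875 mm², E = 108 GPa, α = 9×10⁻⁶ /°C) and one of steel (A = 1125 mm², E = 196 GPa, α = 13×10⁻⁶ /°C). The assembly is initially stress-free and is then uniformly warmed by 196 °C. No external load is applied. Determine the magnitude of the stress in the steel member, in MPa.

σ ≈ 73.6 MPa (compressive)

The steel has the larger α, so on heating it would change length more than the titanium alloy if both were free. The rigid plates force a common final length, so the steel is put into compression and the titanium alloy into tension, with equal and opposite forces P (no external load).
Setting the final lengths equal and cancelling L: (α₁ − α₂)ΔT = P/(A₁E₁) + P/(A₂E₂).
|α₁ − α₂|·ΔT = 4×10⁻⁶ × 196 = 0.000784.
1/(A₁E₁) + 1/(A₂E₂) = 1/(1875×108×10³) + 1/(1125×196×10³) = 9.473×10⁻⁹ N⁻¹.
So P = 0.000784 / 9.473×10⁻⁹ = 82.76 kN.
σ_{steel} = P/A₂ = 82760/1125 = 73.56 MPa, compressive.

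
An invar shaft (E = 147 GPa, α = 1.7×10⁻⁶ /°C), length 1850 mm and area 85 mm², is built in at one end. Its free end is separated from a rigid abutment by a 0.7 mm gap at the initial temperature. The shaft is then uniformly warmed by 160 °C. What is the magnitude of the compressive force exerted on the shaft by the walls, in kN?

P ≈ 0 kN

If the wall were absent the shaft would grow by αΔT L = 1.7×10⁻⁶ × 160 × 1850 = 0.5032 mm.
This is smaller than the 0.7 mm clearance, so the shaft expands freely without reaching the stop — the stress is zero.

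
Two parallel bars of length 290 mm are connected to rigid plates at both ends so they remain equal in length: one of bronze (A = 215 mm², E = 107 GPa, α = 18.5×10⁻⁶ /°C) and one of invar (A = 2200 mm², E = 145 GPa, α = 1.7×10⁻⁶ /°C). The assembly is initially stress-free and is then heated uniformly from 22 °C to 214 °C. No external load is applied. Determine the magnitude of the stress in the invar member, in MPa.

The bronze has the larger α, so on heating it would change length more than the invar if both were free. The rigid plates force a common final length, so the bronze is put into compression and the invar into tension, with equal and opposite forces P (no external load).
Equating the net (thermal + elastic) strains gives |α₁ − α₂|·ΔT = P·[1/(A₁E₁) + 1/(A₂E₂)].
|α₁ − α₂|·ΔT = 16.8×10⁻⁶ × 192 = 0.003226.
1/(A₁E₁) + 1/(A₂E₂) = 1/(215×107×10³) + 1/(2200×145×10³) = 4.66×10⁻⁸ N⁻¹.
P = 0.003226 / 4.66×10⁻⁸ = 69210 N = 69.21 kN.
σ_{invar} = P/A₂ = 69210/2200 = 31.46 MPa, tensile.

σ ≈ 31.5 MPa (tensile)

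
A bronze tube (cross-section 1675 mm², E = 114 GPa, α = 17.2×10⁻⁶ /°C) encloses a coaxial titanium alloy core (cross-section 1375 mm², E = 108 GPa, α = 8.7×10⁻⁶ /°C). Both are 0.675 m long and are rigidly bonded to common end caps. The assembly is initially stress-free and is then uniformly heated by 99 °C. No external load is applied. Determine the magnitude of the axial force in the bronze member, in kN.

P ≈ 70.3 kN (compressive in the bronze)

The bronze has the larger α, so on heating it would change length more than the titanium alloy if both were free. The rigid plates force a common final length, so the bronze is put into compression and the titanium alloy into tension, with equal and opposite forces P (no external load).
Equating the net (thermal + elastic) strains gives |α₁ − α₂|·ΔT = P·[1/(A₁E₁) + 1/(A₂E₂)].
|α₁ − α₂|·ΔT = 8.5×10⁻⁶ × 99 = 0.0008415.
1/(A₁E₁) + 1/(A₂E₂) = 1/(1675×114×10³) + 1/(1375×108×10³) = 1.197×10⁻⁸ N⁻¹.
So P = 0.0008415 / 1.197×10⁻⁸ = 70.29 kN.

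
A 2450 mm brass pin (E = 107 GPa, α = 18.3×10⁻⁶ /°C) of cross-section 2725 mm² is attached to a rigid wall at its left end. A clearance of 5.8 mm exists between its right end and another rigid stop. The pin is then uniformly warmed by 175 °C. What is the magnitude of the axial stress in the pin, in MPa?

Free thermal elongation = αΔT L = 18.3×10⁻⁶ × 175 × 2450 = 7.846 mm.
The gap closes (δ_free > 5.8 mm) and the wall then resists a further 7.846 − 5.8 = 2.046 mm of expansion.
Compatibility: PL/(AE) = 2.046 mm, so σ = P/A = E × (2.046/2450) = 89.36 MPa.

σ ≈ 89.4 MPa (compressive)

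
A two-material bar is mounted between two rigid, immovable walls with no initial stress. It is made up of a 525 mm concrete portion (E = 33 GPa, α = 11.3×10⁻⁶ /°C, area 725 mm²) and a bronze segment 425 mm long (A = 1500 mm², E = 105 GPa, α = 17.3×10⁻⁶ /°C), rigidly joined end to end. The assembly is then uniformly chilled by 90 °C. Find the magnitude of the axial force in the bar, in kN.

P ≈ 48.5 kN (tensile)

With the walls removed the bar would change length by δ_free = Σ αᵢΔT Lᵢ = 11.3×10⁻⁶×90×525 + 17.3×10⁻⁶×90×425 = 1.196 mm.
The rigid supports impose zero overall length change; the single axial force P common to all segments must satisfy P Σ Lᵢ/(AᵢEᵢ) = δ_free.
Σ Lᵢ/(AᵢEᵢ) = 525/(725×33×10³) + 425/(1500×105×10³) = 2.464×10⁻⁵ mm/N.
P = 1.196 / 2.464×10⁻⁵ = 48520 N = 48.52 kN, tensile.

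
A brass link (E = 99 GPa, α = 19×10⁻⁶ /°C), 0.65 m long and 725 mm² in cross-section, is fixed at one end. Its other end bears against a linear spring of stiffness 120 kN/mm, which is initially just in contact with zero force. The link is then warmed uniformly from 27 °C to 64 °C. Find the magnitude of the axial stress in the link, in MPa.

σ ≈ 36.2 MPa (compressive)

Free thermal expansion: δ_free = αΔT L = 19×10⁻⁶ × 37 × 650 = 0.4569 mm.
With a force P in the spring, the elastic change of the link is PL/(AE) and that of the spring is P/k; compatibility requires their sum to equal δ_free.
So P = δ_free / [L/(AE) + 1/k] = 0.4569 / [ 650/(725×99×10³) + 1/(120×10³) ].
P = 0.4569 / 1.739×10⁻⁵ = 26280 N.
σ = P/A = 26280/725 = 36.24 MPa.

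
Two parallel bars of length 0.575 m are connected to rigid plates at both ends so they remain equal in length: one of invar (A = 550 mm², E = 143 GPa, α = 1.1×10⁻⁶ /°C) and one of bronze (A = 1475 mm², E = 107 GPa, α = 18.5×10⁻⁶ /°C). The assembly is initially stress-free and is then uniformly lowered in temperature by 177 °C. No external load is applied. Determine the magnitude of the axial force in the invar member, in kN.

P ≈ 162 kN (compressive in the invar)

The bronze has the larger α, so on cooling it would change length more than the invar if both were free. The rigid plates force a common final length, so the bronze is put into tension and the invar into compression, with equal and opposite forces P (no external load).
Equating the net (thermal + elastic) strains gives |α₁ − α₂|·ΔT = P·[1/(A₁E₁) + 1/(A₂E₂)].
|α₁ − α₂|·ΔT = 17.4×10⁻⁶ × 177 = 0.00308.
1/(A₁E₁) + 1/(A₂E₂) = 1/(550×143×10³) + 1/(1475×107×10³) = 1.905×10⁻⁸ N⁻¹.
P = 0.00308 / 1.905×10⁻⁸ = 161700 N = 161.7 kN.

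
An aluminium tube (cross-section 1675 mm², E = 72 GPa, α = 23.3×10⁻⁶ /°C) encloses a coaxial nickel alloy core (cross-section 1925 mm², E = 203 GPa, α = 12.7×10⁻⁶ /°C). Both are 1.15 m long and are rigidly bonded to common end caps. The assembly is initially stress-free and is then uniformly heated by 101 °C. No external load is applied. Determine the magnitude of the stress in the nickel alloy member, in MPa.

σ ≈ 51.3 MPa (tensile)

The aluminium has the larger α, so on heating it would change length more than the nickel alloy if both were free. The rigid plates force a common final length, so the aluminium is put into compression and the nickel alloy into tension, with equal and opposite forces P (no external load).
Equating the net (thermal + elastic) strains gives |α₁ − α₂|·ΔT = P·[1/(A₁E₁) + 1/(A₂E₂)].
|α₁ − α₂|·ΔT = 10.6×10⁻⁶ × 101 = 0.001071.
1/(A₁E₁) + 1/(A₂E₂) = 1/(1675×72×10³) + 1/(1925×203×10³) = 1.085×10⁻⁸ N⁻¹.
P = 0.001071 / 1.085×10⁻⁸ = 98660 N = 98.66 kN.
σ_{nickel alloy} = P/A₂ = 98660/1925 = 51.25 MPa, tensile.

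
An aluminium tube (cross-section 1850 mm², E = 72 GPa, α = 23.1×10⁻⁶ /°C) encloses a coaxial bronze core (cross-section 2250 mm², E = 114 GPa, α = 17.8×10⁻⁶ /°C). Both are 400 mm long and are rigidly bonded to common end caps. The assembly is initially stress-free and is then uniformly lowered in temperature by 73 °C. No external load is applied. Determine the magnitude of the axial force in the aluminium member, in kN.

The aluminium has the larger α, so on cooling it would change length more than the bronze if both were free. The rigid plates force a common final length, so the aluminium is put into tension and the bronze into compression, with equal and opposite forces P (no external load).
Compatibility of the two members (thermal + elastic change equal): (α₁ − α₂)ΔT = P·[1/(A₁E₁) + 1/(A₂E₂)].
|α₁ − α₂|·ΔT = 5.3×10⁻⁶ × 73 = 0.0003869.
1/(A₁E₁) + 1/(A₂E₂) = 1/(1850×72×10³) + 1/(2250×114×10³) = 1.141×10⁻⁸ N⁻¹.
P = 0.0003869 / 1.141×10⁻⁸ = 33920 N = 33.92 kN.

P ≈ 33.9 kN (tensile in the aluminium)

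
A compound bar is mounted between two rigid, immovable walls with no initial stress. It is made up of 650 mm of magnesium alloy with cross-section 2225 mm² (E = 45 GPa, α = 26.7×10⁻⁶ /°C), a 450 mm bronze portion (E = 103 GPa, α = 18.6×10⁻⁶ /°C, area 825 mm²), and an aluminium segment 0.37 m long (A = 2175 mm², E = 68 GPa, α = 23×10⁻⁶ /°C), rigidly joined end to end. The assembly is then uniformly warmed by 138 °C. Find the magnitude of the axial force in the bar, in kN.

With the walls removed the bar would change length by δ_free = Σ αᵢΔT Lᵢ = 26.7×10⁻⁶×138×650 + 18.6×10⁻⁶×138×450 + 23×10⁻⁶×138×370 = 4.724 mm.
The walls prevent any net length change, so an axial force P (same in every segment) develops. Compatibility: P · Σ Lᵢ/(AᵢEᵢ) = δ_free.
Σ Lᵢ/(AᵢEᵢ) = 650/(2225×45×10³) + 450/(825×103×10³) + 370/(2175×68×10³) = 1.429×10⁻⁵ mm/N.
So P = 4.724 / 1.429×10⁻⁵ = 330.6 kN, compressive.

P ≈ 331 kN (compressive)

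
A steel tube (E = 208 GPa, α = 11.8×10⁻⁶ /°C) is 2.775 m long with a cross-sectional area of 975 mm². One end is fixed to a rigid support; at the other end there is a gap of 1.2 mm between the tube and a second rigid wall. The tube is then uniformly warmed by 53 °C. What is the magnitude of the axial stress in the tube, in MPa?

Unrestrained expansion: δ_free = αΔT L = 11.8×10⁻⁶ × 53 × 2775 = 1.735 mm.
This exceeds the 1.2 mm gap, so the wall pushes back. The portion of expansion that must be recovered elastically is δ_free − gap = 1.735 − 1.2 = 0.5355 mm.
So σ = E(δ_free − g)/L = 208×10³ × 0.5355/2775 = 40.14 MPa.

σ ≈ 40.1 MPa (compressive)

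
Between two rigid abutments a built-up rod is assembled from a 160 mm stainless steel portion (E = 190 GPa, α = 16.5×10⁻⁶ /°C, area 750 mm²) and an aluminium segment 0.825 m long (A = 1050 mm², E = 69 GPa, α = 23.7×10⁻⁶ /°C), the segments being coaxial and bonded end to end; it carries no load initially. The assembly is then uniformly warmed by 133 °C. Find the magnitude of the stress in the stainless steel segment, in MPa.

σ ≈ 315 MPa (compressive)

With the walls removed the bar would change length by δ_free = Σ αᵢΔT Lᵢ = 16.5×10⁻⁶×133×160 + 23.7×10⁻⁶×133×825 = 2.952 mm.
The rigid supports impose zero overall length change; the single axial force P common to all segments must satisfy P Σ Lᵢ/(AᵢEᵢ) = δ_free.
The series flexibility is Σ Lᵢ/(AᵢEᵢ) = 160/(750×190×10³) + 825/(1050×69×10³) = 1.251×10⁻⁵ mm/N.
So P = 2.952 / 1.251×10⁻⁵ = 235.9 kN, compressive.
σ_{stainless steel} = P / A = 235900 / 750 = 314.6 MPa.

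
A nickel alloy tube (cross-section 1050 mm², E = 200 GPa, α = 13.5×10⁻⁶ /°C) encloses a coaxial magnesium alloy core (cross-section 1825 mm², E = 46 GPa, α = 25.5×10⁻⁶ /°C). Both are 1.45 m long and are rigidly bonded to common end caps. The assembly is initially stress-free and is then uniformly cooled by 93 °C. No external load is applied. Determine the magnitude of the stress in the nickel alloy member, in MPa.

σ ≈ 63.7 MPa (compressive)

Both members must finish at the same length. With the larger α, the magnesium alloy tends to over-contract; the plates restrain it, putting the magnesium alloy in tension and the nickel alloy in compression. With no external load the two internal forces are equal and opposite, magnitude P.
Compatibility of the two members (thermal + elastic change equal): (α₁ − α₂)ΔT = P·[1/(A₁E₁) + 1/(A₂E₂)].
|α₁ − α₂|·ΔT = 12×10⁻⁶ × 93 = 0.001116.
1/(A₁E₁) + 1/(A₂E₂) = 1/(1050×200×10³) + 1/(1825×46×10³) = 1.667×10⁻⁸ N⁻¹.
P = 0.001116 / 1.667×10⁻⁸ = 66930 N = 66.93 kN.
σ_{nickel alloy} = P/A₁ = 66930/1050 = 63.74 MPa, compressive.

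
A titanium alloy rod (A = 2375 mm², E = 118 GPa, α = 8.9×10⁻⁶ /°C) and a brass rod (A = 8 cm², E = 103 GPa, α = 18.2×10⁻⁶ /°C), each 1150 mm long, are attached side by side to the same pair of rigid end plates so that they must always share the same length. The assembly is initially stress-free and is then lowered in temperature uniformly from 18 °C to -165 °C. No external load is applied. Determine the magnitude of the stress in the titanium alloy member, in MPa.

Equilibrium of a rigid end plate with no external load gives equal and opposite internal forces ±P in the two members. Since α_{brass} > α_{titanium alloy}, cooling drives the brass into tension and the titanium alloy into compression.
Equating the net (thermal + elastic) strains gives |α₁ − α₂|·ΔT = P·[1/(A₁E₁) + 1/(A₂E₂)].
|α₁ − α₂|·ΔT = 9.3×10⁻⁶ × 183 = 0.001702.
1/(A₁E₁) + 1/(A₂E₂) = 1/(2375×118×10³) + 1/(800×103×10³) = 1.57×10⁻⁸ N⁻¹.
So P = 0.001702 / 1.57×10⁻⁸ = 108.4 kN.
σ_{titanium alloy} = P/A₁ = 108400/2375 = 45.63 MPa, compressive.

σ ≈ 45.6 MPa (compressive)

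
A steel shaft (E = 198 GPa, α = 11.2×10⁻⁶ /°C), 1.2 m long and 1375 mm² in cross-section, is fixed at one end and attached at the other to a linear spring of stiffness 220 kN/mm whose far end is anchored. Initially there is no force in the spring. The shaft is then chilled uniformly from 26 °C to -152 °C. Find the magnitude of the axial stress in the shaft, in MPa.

σ ≈ 194 MPa (tensile)

Free thermal contraction: δ_free = αΔT L = 11.2×10⁻⁶ × 178 × 1200 = 2.392 mm.
With a force P in the spring, the elastic change of the shaft is PL/(AE) and that of the spring is P/k; compatibility requires their sum to equal δ_free.
P [ L/(AE) + 1/k ] = δ_free → P [ 1200/(1375×198×10³) + 1/(220×10³) ] = 2.392.
P = 2.392 / 8.953×10⁻⁶ = 267200 N.
σ = P/A = 267200/1375 = 194.3 MPa.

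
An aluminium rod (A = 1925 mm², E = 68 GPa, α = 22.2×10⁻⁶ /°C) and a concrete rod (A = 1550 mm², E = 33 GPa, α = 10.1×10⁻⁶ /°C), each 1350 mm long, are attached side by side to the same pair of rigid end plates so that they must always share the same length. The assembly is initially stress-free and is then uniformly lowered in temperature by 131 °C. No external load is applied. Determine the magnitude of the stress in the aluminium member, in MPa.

Equilibrium of a rigid end plate with no external load gives equal and opposite internal forces ±P in the two members. Since α_{aluminium} > α_{concrete}, cooling drives the aluminium into tension and the concrete into compression.
Compatibility of the two members (thermal + elastic change equal): (α₁ − α₂)ΔT = P·[1/(A₁E₁) + 1/(A₂E₂)].
|α₁ − α₂|·ΔT = 12.1×10⁻⁶ × 131 = 0.001585.
1/(A₁E₁) + 1/(A₂E₂) = 1/(1925×68×10³) + 1/(1550×33×10³) = 2.719×10⁻⁸ N⁻¹.
So P = 0.001585 / 2.719×10⁻⁸ = 58.3 kN.
σ_{aluminium} = P/A₁ = 58300/1925 = 30.28 MPa, tensile.

σ ≈ 30.3 MPa (tensile)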